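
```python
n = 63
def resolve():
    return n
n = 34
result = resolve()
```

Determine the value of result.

Step 1: n is first set to 63, then reassigned to 34.
Step 2: resolve() is called after the reassignment, so it looks up the current global n = 34.
Step 3: result = 34

The answer is 34.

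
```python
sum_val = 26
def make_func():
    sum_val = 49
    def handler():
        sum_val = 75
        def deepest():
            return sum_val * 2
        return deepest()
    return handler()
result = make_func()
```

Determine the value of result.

Step 1: deepest() looks up sum_val through LEGB: not local, finds sum_val = 75 in enclosing handler().
Step 2: Returns 75 * 2 = 150.
Step 3: result = 150

The answer is 150.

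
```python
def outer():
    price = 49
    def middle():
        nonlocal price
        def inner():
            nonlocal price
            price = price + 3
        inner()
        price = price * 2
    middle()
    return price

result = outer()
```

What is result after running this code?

Step 1: price = 49.
Step 2: inner() adds 3: price = 49 + 3 = 52.
Step 3: middle() doubles: price = 52 * 2 = 104.
Step 4: result = 104

The answer is 104.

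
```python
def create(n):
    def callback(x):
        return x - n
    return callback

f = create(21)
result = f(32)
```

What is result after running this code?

Step 1: create(21) creates a closure capturing n = 21.
Step 2: f(32) computes 32 - 21 = 11.
Step 3: result = 11

The answer is 11.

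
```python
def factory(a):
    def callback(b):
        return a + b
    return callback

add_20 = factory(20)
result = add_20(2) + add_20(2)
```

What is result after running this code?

Step 1: add_20 captures a = 20.
Step 2: add_20(2) = 20 + 2 = 22, called twice.
Step 3: result = 22 + 22 = 44

The answer is 44.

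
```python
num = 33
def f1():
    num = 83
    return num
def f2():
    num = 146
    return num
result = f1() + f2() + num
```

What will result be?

Step 1: Each function shadows global num with its own local.
Step 2: f1() returns 83, f2() returns 146.
Step 3: Global num = 33 is unchanged. result = 83 + 146 + 33 = 262

The answer is 262.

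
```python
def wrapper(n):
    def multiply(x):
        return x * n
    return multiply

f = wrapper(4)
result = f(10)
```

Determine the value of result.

Step 1: wrapper(4) returns multiply closure with n = 4.
Step 2: f(10) computes 10 * 4 = 40.
Step 3: result = 40

The answer is 40.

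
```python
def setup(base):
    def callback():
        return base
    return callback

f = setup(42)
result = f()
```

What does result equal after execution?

Step 1: setup(42) creates closure capturing base = 42.
Step 2: f() returns the captured base = 42.
Step 3: result = 42

The answer is 42.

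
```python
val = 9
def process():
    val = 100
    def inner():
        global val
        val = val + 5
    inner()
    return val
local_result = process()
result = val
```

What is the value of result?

Step 1: Global val = 9. process() creates local val = 100.
Step 2: inner() declares global val and adds 5: global val = 9 + 5 = 14.
Step 3: process() returns its local val = 100 (unaffected by inner).
Step 4: result = global val = 14

The answer is 14.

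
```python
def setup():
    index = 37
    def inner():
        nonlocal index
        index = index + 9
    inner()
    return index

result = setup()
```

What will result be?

Step 1: setup() sets index = 37.
Step 2: inner() uses nonlocal to modify index in setup's scope: index = 37 + 9 = 46.
Step 3: setup() returns the modified index = 46

The answer is 46.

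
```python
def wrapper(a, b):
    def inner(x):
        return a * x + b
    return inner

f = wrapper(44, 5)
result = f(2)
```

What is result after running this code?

Step 1: wrapper(44, 5) captures a = 44, b = 5.
Step 2: f(2) computes 44 * 2 + 5 = 93.
Step 3: result = 93

The answer is 93.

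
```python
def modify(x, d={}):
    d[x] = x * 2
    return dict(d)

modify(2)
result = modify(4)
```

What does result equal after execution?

Step 1: Mutable default dict is shared across calls.
Step 2: First call adds 2: 4. Second call adds 4: 8.
Step 3: result = {2: 4, 4: 8}

The answer is {2: 4, 4: 8}.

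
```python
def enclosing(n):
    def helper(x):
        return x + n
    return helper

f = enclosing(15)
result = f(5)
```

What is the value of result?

Step 1: enclosing(15) creates a closure that captures n = 15.
Step 2: f(5) calls the closure with x = 5, returning 5 + 15 = 20.
Step 3: result = 20

The answer is 20.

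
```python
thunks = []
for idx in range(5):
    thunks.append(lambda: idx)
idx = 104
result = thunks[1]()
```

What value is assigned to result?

Step 1: Lambdas capture the variable idx by reference, not by value.
Step 2: After the loop, idx is reassigned to 104.
Step 3: thunks[1]() looks up the current idx = 104. result = 104

The answer is 104.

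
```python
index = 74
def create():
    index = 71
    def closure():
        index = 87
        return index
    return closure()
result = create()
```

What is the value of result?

Step 1: Three scopes define index: global (74), create (71), closure (87).
Step 2: closure() has its own local index = 87, which shadows both enclosing and global.
Step 3: result = 87 (local wins in LEGB)

The answer is 87.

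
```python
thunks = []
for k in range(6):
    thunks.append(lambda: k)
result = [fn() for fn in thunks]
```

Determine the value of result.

Step 1: All 6 lambdas share the same variable k.
Step 2: After the loop, k = 5.
Step 3: Each call returns 5. result = [5, 5, 5, 5, 5, 5]

The answer is [5, 5, 5, 5, 5, 5].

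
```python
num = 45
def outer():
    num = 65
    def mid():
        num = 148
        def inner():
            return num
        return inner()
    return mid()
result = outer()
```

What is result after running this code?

Step 1: Three levels of shadowing: global 45, outer 65, mid 148.
Step 2: inner() finds num = 148 in enclosing mid() scope.
Step 3: result = 148

The answer is 148.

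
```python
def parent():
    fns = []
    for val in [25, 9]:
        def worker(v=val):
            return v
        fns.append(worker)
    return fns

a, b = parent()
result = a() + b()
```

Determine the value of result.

Step 1: Default argument v=val captures val at each iteration.
Step 2: a() returns 25 (captured at first iteration), b() returns 9 (captured at second).
Step 3: result = 25 + 9 = 34

The answer is 34.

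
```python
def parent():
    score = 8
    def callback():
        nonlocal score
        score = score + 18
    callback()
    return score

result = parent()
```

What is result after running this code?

Step 1: parent() sets score = 8.
Step 2: callback() uses nonlocal to modify score in parent's scope: score = 8 + 18 = 26.
Step 3: parent() returns the modified score = 26

The answer is 26.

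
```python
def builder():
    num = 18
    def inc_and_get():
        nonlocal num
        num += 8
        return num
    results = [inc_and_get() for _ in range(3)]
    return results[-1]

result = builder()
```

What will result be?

Step 1: num = 18.
Step 2: Three calls to inc_and_get(), each adding 8.
Step 3: Last value = 18 + 8 * 3 = 42

The answer is 42.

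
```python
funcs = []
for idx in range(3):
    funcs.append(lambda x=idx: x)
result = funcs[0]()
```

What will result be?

Step 1: Default argument x=idx captures idx's value at each iteration.
Step 2: funcs[0] captured x = 0 when idx was 0.
Step 3: result = 0

The answer is 0.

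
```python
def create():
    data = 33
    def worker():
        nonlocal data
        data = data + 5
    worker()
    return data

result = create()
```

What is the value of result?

Step 1: create() sets data = 33.
Step 2: worker() uses nonlocal to modify data in create's scope: data = 33 + 5 = 38.
Step 3: create() returns the modified data = 38

The answer is 38.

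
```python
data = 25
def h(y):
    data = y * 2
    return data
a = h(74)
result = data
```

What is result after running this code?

Step 1: Global data = 25.
Step 2: h(74) creates local data = 74 * 2 = 148.
Step 3: Global data unchanged because no global keyword. result = 25

The answer is 25.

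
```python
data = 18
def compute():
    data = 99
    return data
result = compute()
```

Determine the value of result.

Step 1: Global data = 18.
Step 2: compute() creates local data = 99, shadowing the global.
Step 3: Returns local data = 99. result = 99

The answer is 99.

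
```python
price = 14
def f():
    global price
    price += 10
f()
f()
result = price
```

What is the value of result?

Step 1: price = 14.
Step 2: First f(): price = 14 + 10 = 24.
Step 3: Second f(): price = 24 + 10 = 34. result = 34

The answer is 34.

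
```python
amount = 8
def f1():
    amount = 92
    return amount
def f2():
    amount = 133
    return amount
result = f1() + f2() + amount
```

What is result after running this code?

Step 1: Each function shadows global amount with its own local.
Step 2: f1() returns 92, f2() returns 133.
Step 3: Global amount = 8 is unchanged. result = 92 + 133 + 8 = 233

The answer is 233.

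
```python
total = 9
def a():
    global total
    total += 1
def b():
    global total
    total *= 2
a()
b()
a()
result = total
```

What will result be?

Step 1: total = 9.
Step 2: a(): total = 9 + 1 = 10.
Step 3: b(): total = 10 * 2 = 20.
Step 4: a(): total = 20 + 1 = 21

The answer is 21.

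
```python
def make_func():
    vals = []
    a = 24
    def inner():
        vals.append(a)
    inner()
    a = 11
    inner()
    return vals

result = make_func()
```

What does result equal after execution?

Step 1: a = 24. inner() appends current a to vals.
Step 2: First inner(): appends 24. Then a = 11.
Step 3: Second inner(): appends 11 (closure sees updated a). result = [24, 11]

The answer is [24, 11].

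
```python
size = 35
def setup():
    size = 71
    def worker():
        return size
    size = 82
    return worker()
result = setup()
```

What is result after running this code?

Step 1: setup() sets size = 71, then later size = 82.
Step 2: worker() is called after size is reassigned to 82. Closures capture variables by reference, not by value.
Step 3: result = 82

The answer is 82.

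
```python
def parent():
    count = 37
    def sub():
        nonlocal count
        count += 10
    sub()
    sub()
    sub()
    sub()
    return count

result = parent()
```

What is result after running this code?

Step 1: count starts at 37.
Step 2: sub() is called 4 times, each adding 10.
Step 3: count = 37 + 10 * 4 = 77

The answer is 77.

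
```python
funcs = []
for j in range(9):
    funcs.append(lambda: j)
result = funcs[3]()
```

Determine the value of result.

Step 1: The loop creates 9 lambdas, all referencing the same variable j.
Step 2: After the loop, j = 8 (final value).
Step 3: funcs[3]() looks up j at call time and finds 8. This is the late binding gotcha. result = 8

The answer is 8.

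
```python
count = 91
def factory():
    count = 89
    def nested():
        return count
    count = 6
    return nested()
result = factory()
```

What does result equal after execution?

Step 1: factory() sets count = 89, then later count = 6.
Step 2: nested() is called after count is reassigned to 6. Closures capture variables by reference, not by value.
Step 3: result = 6

The answer is 6.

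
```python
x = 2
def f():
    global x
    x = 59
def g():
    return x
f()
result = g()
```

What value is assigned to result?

Step 1: x = 2.
Step 2: f() sets global x = 59.
Step 3: g() reads global x = 59. result = 59

The answer is 59.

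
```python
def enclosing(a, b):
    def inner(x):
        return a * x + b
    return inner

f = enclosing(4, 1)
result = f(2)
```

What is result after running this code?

Step 1: enclosing(4, 1) captures a = 4, b = 1.
Step 2: f(2) computes 4 * 2 + 1 = 9.
Step 3: result = 9

The answer is 9.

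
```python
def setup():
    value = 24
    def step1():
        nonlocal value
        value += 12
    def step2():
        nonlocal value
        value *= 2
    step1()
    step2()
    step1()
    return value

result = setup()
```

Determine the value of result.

Step 1: value = 24.
Step 2: step1(): value = 24 + 12 = 36.
Step 3: step2(): value = 36 * 2 = 72.
Step 4: step1(): value = 72 + 12 = 84. result = 84

The answer is 84.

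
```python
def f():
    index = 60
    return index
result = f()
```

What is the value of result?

Step 1: f() defines index = 60 in its local scope.
Step 2: return index finds the local variable index = 60.
Step 3: result = 60

The answer is 60.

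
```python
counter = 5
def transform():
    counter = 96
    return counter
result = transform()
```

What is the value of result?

Step 1: Global counter = 5.
Step 2: transform() creates local counter = 96, shadowing the global.
Step 3: Returns local counter = 96. result = 96

The answer is 96.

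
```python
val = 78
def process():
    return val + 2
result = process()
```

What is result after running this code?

Step 1: val = 78 is defined globally.
Step 2: process() looks up val from global scope = 78, then computes 78 + 2 = 80.
Step 3: result = 80

The answer is 80.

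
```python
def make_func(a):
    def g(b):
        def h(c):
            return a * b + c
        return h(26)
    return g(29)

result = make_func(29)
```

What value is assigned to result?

Step 1: a = 29, b = 29, c = 26.
Step 2: h() computes a * b + c = 29 * 29 + 26 = 867.
Step 3: result = 867

The answer is 867.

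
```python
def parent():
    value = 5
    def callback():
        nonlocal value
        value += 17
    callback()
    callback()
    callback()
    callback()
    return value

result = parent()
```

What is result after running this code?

Step 1: value starts at 5.
Step 2: callback() is called 4 times, each adding 17.
Step 3: value = 5 + 17 * 4 = 73

The answer is 73.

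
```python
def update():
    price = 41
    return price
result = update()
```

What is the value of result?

Step 1: update() defines price = 41 in its local scope.
Step 2: return price finds the local variable price = 41.
Step 3: result = 41

The answer is 41.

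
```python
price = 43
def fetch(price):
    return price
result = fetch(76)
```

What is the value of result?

Step 1: Global price = 43.
Step 2: fetch(76) takes parameter price = 76, which shadows the global.
Step 3: result = 76

The answer is 76.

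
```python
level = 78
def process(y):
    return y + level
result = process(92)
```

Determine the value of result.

Step 1: level = 78 is defined globally.
Step 2: process(92) uses parameter y = 92 and looks up level from global scope = 78.
Step 3: result = 92 + 78 = 170

The answer is 170.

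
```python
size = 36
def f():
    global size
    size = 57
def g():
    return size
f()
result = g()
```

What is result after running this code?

Step 1: size = 36.
Step 2: f() sets global size = 57.
Step 3: g() reads global size = 57. result = 57

The answer is 57.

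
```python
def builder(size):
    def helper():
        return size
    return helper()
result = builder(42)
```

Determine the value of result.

Step 1: builder(42) binds parameter size = 42.
Step 2: helper() looks up size in enclosing scope and finds the parameter size = 42.
Step 3: result = 42

The answer is 42.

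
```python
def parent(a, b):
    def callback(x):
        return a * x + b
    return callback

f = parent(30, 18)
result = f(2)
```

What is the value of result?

Step 1: parent(30, 18) captures a = 30, b = 18.
Step 2: f(2) computes 30 * 2 + 18 = 78.
Step 3: result = 78

The answer is 78.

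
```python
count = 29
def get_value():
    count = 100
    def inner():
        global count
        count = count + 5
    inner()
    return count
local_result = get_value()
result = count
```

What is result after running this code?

Step 1: Global count = 29. get_value() creates local count = 100.
Step 2: inner() declares global count and adds 5: global count = 29 + 5 = 34.
Step 3: get_value() returns its local count = 100 (unaffected by inner).
Step 4: result = global count = 34

The answer is 34.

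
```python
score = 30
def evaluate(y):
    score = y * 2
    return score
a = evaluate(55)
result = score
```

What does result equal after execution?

Step 1: Global score = 30.
Step 2: evaluate(55) creates local score = 55 * 2 = 110.
Step 3: Global score unchanged because no global keyword. result = 30

The answer is 30.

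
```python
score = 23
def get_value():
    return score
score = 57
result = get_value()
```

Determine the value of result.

Step 1: score is first set to 23, then reassigned to 57.
Step 2: get_value() is called after the reassignment, so it looks up the current global score = 57.
Step 3: result = 57

The answer is 57.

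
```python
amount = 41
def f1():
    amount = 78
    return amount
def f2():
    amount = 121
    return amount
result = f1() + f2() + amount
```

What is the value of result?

Step 1: Each function shadows global amount with its own local.
Step 2: f1() returns 78, f2() returns 121.
Step 3: Global amount = 41 is unchanged. result = 78 + 121 + 41 = 240

The answer is 240.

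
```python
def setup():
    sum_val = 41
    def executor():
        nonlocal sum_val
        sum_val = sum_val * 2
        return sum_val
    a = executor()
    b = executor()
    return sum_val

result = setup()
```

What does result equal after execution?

Step 1: sum_val starts at 41.
Step 2: First executor(): sum_val = 41 * 2 = 82.
Step 3: Second executor(): sum_val = 82 * 2 = 164.
Step 4: result = 164

The answer is 164.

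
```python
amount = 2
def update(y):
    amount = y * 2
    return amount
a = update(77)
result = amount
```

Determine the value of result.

Step 1: Global amount = 2.
Step 2: update(77) creates local amount = 77 * 2 = 154.
Step 3: Global amount unchanged because no global keyword. result = 2

The answer is 2.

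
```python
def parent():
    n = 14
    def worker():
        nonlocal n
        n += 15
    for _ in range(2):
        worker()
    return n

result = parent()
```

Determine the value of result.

Step 1: n = 14.
Step 2: worker() is called 2 times in a loop, each adding 15 via nonlocal.
Step 3: n = 14 + 15 * 2 = 44

The answer is 44.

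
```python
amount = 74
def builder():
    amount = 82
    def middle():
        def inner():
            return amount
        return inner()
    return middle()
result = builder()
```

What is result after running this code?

Step 1: builder() defines amount = 82. middle() and inner() have no local amount.
Step 2: inner() checks local (none), enclosing middle() (none), enclosing builder() and finds amount = 82.
Step 3: result = 82

The answer is 82.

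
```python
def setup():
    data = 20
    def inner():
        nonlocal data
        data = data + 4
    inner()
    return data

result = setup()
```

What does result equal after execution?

Step 1: setup() sets data = 20.
Step 2: inner() uses nonlocal to modify data in setup's scope: data = 20 + 4 = 24.
Step 3: setup() returns the modified data = 24

The answer is 24.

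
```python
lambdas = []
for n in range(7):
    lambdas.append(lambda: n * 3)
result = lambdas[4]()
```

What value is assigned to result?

Step 1: All lambdas reference the same variable n (late binding).
Step 2: After the loop, n = 6. Every lambda returns n * 3.
Step 3: lambdas[4]() = 6 * 3 = 18

The answer is 18.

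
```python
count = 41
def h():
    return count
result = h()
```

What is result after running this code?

Step 1: count = 41 is defined in the global scope.
Step 2: h() looks up count. No local count exists, so Python checks the global scope via LEGB rule and finds count = 41.
Step 3: result = 41

The answer is 41.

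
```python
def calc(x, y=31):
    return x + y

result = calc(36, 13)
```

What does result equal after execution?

Step 1: calc(36, 13) overrides default y with 13.
Step 2: Returns 36 + 13 = 49.
Step 3: result = 49

The answer is 49.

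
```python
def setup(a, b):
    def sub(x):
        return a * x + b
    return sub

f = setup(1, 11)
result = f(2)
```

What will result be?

Step 1: setup(1, 11) captures a = 1, b = 11.
Step 2: f(2) computes 1 * 2 + 11 = 13.
Step 3: result = 13

The answer is 13.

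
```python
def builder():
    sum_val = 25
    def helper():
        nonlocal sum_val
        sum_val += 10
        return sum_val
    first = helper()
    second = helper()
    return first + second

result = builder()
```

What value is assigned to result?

Step 1: sum_val starts at 25.
Step 2: First call: sum_val = 25 + 10 = 35, returns 35.
Step 3: Second call: sum_val = 35 + 10 = 45, returns 45.
Step 4: result = 35 + 45 = 80

The answer is 80.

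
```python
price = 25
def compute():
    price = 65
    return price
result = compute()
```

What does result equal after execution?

Step 1: Global price = 25.
Step 2: compute() creates local price = 65, shadowing the global.
Step 3: Returns local price = 65. result = 65

The answer is 65.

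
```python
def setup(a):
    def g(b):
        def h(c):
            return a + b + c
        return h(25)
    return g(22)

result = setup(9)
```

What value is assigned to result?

Step 1: a = 9, b = 22, c = 25 across three nested scopes.
Step 2: h() accesses all three via LEGB rule.
Step 3: result = 9 + 22 + 25 = 56

The answer is 56.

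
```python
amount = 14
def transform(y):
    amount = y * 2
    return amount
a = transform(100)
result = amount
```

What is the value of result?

Step 1: Global amount = 14.
Step 2: transform(100) creates local amount = 100 * 2 = 200.
Step 3: Global amount unchanged because no global keyword. result = 14

The answer is 14.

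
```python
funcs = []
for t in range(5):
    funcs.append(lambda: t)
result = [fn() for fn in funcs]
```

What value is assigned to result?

Step 1: All 5 lambdas share the same variable t.
Step 2: After the loop, t = 4.
Step 3: Each call returns 4. result = [4, 4, 4, 4, 4]

The answer is [4, 4, 4, 4, 4].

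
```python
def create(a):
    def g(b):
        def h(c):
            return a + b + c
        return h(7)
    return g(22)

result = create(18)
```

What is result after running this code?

Step 1: a = 18, b = 22, c = 7 across three nested scopes.
Step 2: h() accesses all three via LEGB rule.
Step 3: result = 18 + 22 + 7 = 47

The answer is 47.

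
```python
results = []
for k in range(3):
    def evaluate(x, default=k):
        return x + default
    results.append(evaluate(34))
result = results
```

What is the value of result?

Step 1: Default argument default=k is evaluated at function definition time.
Step 2: Each iteration creates evaluate with default = current k value.
Step 3: evaluate(34) returns 34 + default. results = [34, 35, 36]

The answer is [34, 35, 36].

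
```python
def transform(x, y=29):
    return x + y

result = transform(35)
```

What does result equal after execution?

Step 1: transform(35) uses default y = 29.
Step 2: Returns 35 + 29 = 64.
Step 3: result = 64

The answer is 64.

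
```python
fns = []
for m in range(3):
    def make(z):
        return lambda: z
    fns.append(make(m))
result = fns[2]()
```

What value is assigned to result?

Step 1: make(m) creates a new scope capturing z = m at call time.
Step 2: fns[2] = make(2), so its lambda captures z = 2.
Step 3: result = 2 (closure factory fixes late binding)

The answer is 2.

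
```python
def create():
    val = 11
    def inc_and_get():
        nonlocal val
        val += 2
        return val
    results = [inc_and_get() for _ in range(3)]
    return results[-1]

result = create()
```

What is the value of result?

Step 1: val = 11.
Step 2: Three calls to inc_and_get(), each adding 2.
Step 3: Last value = 11 + 2 * 3 = 17

The answer is 17.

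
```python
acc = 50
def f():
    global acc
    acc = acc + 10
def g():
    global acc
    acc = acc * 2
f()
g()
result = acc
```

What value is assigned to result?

Step 1: acc = 50.
Step 2: f() adds 10: acc = 50 + 10 = 60.
Step 3: g() doubles: acc = 60 * 2 = 120.
Step 4: result = 120

The answer is 120.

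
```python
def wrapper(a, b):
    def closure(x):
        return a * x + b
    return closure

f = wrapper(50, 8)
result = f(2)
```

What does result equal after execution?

Step 1: wrapper(50, 8) captures a = 50, b = 8.
Step 2: f(2) computes 50 * 2 + 8 = 108.
Step 3: result = 108

The answer is 108.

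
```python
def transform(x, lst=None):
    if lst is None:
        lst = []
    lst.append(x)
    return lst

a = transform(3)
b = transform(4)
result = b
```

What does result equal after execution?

Step 1: None default with guard creates a NEW list each call.
Step 2: a = [3] (fresh list). b = [4] (another fresh list).
Step 3: result = [4] (this is the fix for mutable default)

The answer is [4].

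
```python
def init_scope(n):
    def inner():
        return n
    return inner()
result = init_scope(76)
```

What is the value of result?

Step 1: init_scope(76) binds parameter n = 76.
Step 2: inner() looks up n in enclosing scope and finds the parameter n = 76.
Step 3: result = 76

The answer is 76.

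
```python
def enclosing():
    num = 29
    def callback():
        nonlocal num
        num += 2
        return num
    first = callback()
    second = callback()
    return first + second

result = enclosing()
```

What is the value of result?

Step 1: num starts at 29.
Step 2: First call: num = 29 + 2 = 31, returns 31.
Step 3: Second call: num = 31 + 2 = 33, returns 33.
Step 4: result = 31 + 33 = 64

The answer is 64.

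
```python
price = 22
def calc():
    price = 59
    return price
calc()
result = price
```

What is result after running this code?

Step 1: price = 22 globally.
Step 2: calc() creates a LOCAL price = 59 (no global keyword!).
Step 3: The global price is unchanged. result = 22

The answer is 22.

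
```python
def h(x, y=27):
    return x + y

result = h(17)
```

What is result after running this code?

Step 1: h(17) uses default y = 27.
Step 2: Returns 17 + 27 = 44.
Step 3: result = 44

The answer is 44.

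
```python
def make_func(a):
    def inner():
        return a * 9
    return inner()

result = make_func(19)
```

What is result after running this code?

Step 1: make_func(19) binds parameter a = 19.
Step 2: inner() accesses a = 19 from enclosing scope.
Step 3: result = 19 * 9 = 171

The answer is 171.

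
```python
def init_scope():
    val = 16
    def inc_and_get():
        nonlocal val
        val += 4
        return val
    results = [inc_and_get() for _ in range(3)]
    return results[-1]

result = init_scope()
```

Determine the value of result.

Step 1: val = 16.
Step 2: Three calls to inc_and_get(), each adding 4.
Step 3: Last value = 16 + 4 * 3 = 28

The answer is 28.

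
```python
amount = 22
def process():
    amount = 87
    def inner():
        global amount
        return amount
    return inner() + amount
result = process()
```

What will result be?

Step 1: Global amount = 22. process() shadows with local amount = 87.
Step 2: inner() uses global keyword, so inner() returns global amount = 22.
Step 3: process() returns 22 + 87 = 109

The answer is 109.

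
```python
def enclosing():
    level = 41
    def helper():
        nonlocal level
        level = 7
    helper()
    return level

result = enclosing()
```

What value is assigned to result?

Step 1: enclosing() sets level = 41.
Step 2: helper() uses nonlocal to reassign level = 7.
Step 3: result = 7

The answer is 7.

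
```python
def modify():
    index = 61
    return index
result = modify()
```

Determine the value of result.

Step 1: modify() defines index = 61 in its local scope.
Step 2: return index finds the local variable index = 61.
Step 3: result = 61

The answer is 61.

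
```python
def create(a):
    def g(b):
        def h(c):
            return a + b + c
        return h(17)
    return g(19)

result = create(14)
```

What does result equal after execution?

Step 1: a = 14, b = 19, c = 17 across three nested scopes.
Step 2: h() accesses all three via LEGB rule.
Step 3: result = 14 + 19 + 17 = 50

The answer is 50.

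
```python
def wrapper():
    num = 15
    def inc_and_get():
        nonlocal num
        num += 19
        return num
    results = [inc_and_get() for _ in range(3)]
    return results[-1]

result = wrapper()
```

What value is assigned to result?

Step 1: num = 15.
Step 2: Three calls to inc_and_get(), each adding 19.
Step 3: Last value = 15 + 19 * 3 = 72

The answer is 72.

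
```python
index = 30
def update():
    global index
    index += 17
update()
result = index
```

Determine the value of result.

Step 1: index = 30 globally.
Step 2: update() modifies global index: index += 17 = 47.
Step 3: result = 47

The answer is 47.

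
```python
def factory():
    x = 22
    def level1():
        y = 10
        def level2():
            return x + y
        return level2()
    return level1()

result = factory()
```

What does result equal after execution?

Step 1: x = 22 in factory. y = 10 in level1.
Step 2: level2() reads x = 22 and y = 10 from enclosing scopes.
Step 3: result = 22 + 10 = 32

The answer is 32.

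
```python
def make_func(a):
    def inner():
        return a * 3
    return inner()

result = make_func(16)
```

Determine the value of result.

Step 1: make_func(16) binds parameter a = 16.
Step 2: inner() accesses a = 16 from enclosing scope.
Step 3: result = 16 * 3 = 48

The answer is 48.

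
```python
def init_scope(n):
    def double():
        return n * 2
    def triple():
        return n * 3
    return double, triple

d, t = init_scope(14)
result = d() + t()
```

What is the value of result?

Step 1: Both closures capture the same n = 14.
Step 2: d() = 14 * 2 = 28, t() = 14 * 3 = 42.
Step 3: result = 28 + 42 = 70

The answer is 70.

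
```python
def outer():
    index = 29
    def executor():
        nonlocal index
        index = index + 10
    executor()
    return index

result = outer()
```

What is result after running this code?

Step 1: outer() sets index = 29.
Step 2: executor() uses nonlocal to modify index in outer's scope: index = 29 + 10 = 39.
Step 3: outer() returns the modified index = 39

The answer is 39.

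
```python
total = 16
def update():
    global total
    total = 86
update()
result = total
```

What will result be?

Step 1: total = 16 globally.
Step 2: update() declares global total and sets it to 86.
Step 3: After update(), global total = 86. result = 86

The answer is 86.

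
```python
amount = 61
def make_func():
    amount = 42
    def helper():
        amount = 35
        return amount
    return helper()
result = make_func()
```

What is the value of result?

Step 1: Three scopes define amount: global (61), make_func (42), helper (35).
Step 2: helper() has its own local amount = 35, which shadows both enclosing and global.
Step 3: result = 35 (local wins in LEGB)

The answer is 35.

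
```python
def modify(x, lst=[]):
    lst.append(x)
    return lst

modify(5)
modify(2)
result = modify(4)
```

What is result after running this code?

Step 1: Mutable default argument gotcha! The list [] is created once.
Step 2: Each call appends to the SAME list: [5], [5, 2], [5, 2, 4].
Step 3: result = [5, 2, 4]

The answer is [5, 2, 4].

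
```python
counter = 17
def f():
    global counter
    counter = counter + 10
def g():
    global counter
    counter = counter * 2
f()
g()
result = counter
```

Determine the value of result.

Step 1: counter = 17.
Step 2: f() adds 10: counter = 17 + 10 = 27.
Step 3: g() doubles: counter = 27 * 2 = 54.
Step 4: result = 54

The answer is 54.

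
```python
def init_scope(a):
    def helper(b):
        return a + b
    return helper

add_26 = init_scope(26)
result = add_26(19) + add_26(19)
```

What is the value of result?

Step 1: add_26 captures a = 26.
Step 2: add_26(19) = 26 + 19 = 45, called twice.
Step 3: result = 45 + 45 = 90

The answer is 90.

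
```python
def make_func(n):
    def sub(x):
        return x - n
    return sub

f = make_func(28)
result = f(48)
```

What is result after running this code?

Step 1: make_func(28) creates a closure capturing n = 28.
Step 2: f(48) computes 48 - 28 = 20.
Step 3: result = 20

The answer is 20.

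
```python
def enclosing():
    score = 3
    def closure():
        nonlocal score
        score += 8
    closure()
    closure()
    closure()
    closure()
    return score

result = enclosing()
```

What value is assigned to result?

Step 1: score starts at 3.
Step 2: closure() is called 4 times, each adding 8.
Step 3: score = 3 + 8 * 4 = 35

The answer is 35.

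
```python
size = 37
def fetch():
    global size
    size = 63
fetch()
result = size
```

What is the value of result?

Step 1: size = 37 globally.
Step 2: fetch() declares global size and sets it to 63.
Step 3: After fetch(), global size = 63. result = 63

The answer is 63.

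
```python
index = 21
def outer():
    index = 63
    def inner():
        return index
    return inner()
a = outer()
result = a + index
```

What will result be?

Step 1: outer() has local index = 63. inner() reads from enclosing.
Step 2: outer() returns 63. Global index = 21 unchanged.
Step 3: result = 63 + 21 = 84

The answer is 84.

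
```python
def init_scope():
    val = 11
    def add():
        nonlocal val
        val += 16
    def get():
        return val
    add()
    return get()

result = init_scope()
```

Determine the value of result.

Step 1: val = 11. add() modifies it via nonlocal, get() reads it.
Step 2: add() makes val = 11 + 16 = 27.
Step 3: get() returns 27. result = 27

The answer is 27.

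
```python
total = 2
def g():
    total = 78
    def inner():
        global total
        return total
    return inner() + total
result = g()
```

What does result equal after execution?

Step 1: Global total = 2. g() shadows with local total = 78.
Step 2: inner() uses global keyword, so inner() returns global total = 2.
Step 3: g() returns 2 + 78 = 80

The answer is 80.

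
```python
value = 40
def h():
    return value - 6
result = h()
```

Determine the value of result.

Step 1: value = 40 is defined globally.
Step 2: h() looks up value from global scope = 40, then computes 40 - 6 = 34.
Step 3: result = 34

The answer is 34.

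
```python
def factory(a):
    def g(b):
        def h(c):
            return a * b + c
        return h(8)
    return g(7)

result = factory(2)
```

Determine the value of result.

Step 1: a = 2, b = 7, c = 8.
Step 2: h() computes a * b + c = 2 * 7 + 8 = 22.
Step 3: result = 22

The answer is 22.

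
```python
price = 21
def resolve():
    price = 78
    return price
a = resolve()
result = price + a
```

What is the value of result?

Step 1: Global price = 21. resolve() returns local price = 78.
Step 2: a = 78. Global price still = 21.
Step 3: result = 21 + 78 = 99

The answer is 99.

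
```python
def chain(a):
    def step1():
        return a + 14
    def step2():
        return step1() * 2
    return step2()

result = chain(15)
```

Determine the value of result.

Step 1: chain(15) captures a = 15.
Step 2: step2() calls step1() which returns 15 + 14 = 29.
Step 3: step2() returns 29 * 2 = 58

The answer is 58.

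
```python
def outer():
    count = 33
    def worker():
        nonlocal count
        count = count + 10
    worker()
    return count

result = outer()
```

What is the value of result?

Step 1: outer() sets count = 33.
Step 2: worker() uses nonlocal to modify count in outer's scope: count = 33 + 10 = 43.
Step 3: outer() returns the modified count = 43

The answer is 43.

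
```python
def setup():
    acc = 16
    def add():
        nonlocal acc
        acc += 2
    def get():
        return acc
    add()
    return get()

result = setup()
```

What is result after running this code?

Step 1: acc = 16. add() modifies it via nonlocal, get() reads it.
Step 2: add() makes acc = 16 + 2 = 18.
Step 3: get() returns 18. result = 18

The answer is 18.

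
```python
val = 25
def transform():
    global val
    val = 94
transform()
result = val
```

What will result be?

Step 1: val = 25 globally.
Step 2: transform() declares global val and sets it to 94.
Step 3: After transform(), global val = 94. result = 94

The answer is 94.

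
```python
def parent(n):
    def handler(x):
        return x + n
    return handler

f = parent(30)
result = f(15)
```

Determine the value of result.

Step 1: parent(30) creates a closure that captures n = 30.
Step 2: f(15) calls the closure with x = 15, returning 15 + 30 = 45.
Step 3: result = 45

The answer is 45.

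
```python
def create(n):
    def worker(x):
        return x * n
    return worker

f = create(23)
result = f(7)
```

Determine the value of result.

Step 1: create(23) creates a closure capturing n = 23.
Step 2: f(7) computes 7 * 23 = 161.
Step 3: result = 161

The answer is 161.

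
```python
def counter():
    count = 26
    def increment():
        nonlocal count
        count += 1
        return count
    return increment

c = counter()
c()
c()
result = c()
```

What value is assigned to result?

Step 1: counter() creates closure with count = 26.
Step 2: Each c() call increments count via nonlocal. After 3 calls: 26 + 3 = 29.
Step 3: result = 29

The answer is 29.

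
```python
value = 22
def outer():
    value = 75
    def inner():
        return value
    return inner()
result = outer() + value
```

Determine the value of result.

Step 1: Global value = 22. outer() shadows with value = 75.
Step 2: inner() returns enclosing value = 75. outer() = 75.
Step 3: result = 75 + global value (22) = 97

The answer is 97.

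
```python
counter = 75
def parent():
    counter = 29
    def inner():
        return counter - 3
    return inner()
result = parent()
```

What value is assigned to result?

Step 1: parent() shadows global counter with counter = 29.
Step 2: inner() finds counter = 29 in enclosing scope, computes 29 - 3 = 26.
Step 3: result = 26

The answer is 26.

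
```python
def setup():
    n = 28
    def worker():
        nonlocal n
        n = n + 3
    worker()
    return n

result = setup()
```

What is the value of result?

Step 1: setup() sets n = 28.
Step 2: worker() uses nonlocal to modify n in setup's scope: n = 28 + 3 = 31.
Step 3: setup() returns the modified n = 31

The answer is 31.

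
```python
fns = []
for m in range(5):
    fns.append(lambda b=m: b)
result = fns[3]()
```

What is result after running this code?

Step 1: Default argument b=m captures m's value at each iteration.
Step 2: fns[3] captured b = 3 when m was 3.
Step 3: result = 3

The answer is 3.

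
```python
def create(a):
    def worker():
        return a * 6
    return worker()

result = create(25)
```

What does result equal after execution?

Step 1: create(25) binds parameter a = 25.
Step 2: worker() accesses a = 25 from enclosing scope.
Step 3: result = 25 * 6 = 150

The answer is 150.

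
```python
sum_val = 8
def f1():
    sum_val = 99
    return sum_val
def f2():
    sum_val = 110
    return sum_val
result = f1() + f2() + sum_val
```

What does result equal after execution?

Step 1: Each function shadows global sum_val with its own local.
Step 2: f1() returns 99, f2() returns 110.
Step 3: Global sum_val = 8 is unchanged. result = 99 + 110 + 8 = 217

The answer is 217.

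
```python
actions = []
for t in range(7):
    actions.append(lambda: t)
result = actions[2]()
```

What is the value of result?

Step 1: The loop creates 7 lambdas, all referencing the same variable t.
Step 2: After the loop, t = 6 (final value).
Step 3: actions[2]() looks up t at call time and finds 6. This is the late binding gotcha. result = 6

The answer is 6.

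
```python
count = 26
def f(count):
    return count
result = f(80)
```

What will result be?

Step 1: Global count = 26.
Step 2: f(80) takes parameter count = 80, which shadows the global.
Step 3: result = 80

The answer is 80.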